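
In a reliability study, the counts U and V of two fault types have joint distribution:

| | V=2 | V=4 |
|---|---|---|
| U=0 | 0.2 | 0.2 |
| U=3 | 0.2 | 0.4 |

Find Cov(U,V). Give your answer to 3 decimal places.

0.240

E[U] = 1.8,  E[V] = 3.2
E[UV] = 6
Cov(U,V) = E[UV] − E[U]E[V] = 6 − (1.8)(3.2) = 0.24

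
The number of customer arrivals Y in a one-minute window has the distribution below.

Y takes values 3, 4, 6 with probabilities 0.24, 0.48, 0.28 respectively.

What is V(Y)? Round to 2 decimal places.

E[Y] = (3)(0.24) + (4)(0.48) + (6)(0.28) = 4.32
E[Y²] = (3)²(0.24) + (4)²(0.48) + (6)²(0.28) = 19.92
V(Y) = E[Y²] − (E[Y])² = 19.92 − (4.32)² = 1.2576

1.26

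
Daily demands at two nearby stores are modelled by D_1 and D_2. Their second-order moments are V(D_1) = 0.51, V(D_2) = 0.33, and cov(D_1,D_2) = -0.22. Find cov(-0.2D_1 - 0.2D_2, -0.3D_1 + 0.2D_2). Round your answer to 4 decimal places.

0.0130

cov(-0.2D_1 - 0.2D_2, -0.3D_1 + 0.2D_2) = (-0.2)(-0.3)V(D_1) + (-0.2)(0.2)V(D_2) + [(-0.2)(0.2) + (-0.2)(-0.3)]cov(D_1,D_2)
= 0.06·0.51 + -0.04·0.33 + 0.02·-0.22 = 0.013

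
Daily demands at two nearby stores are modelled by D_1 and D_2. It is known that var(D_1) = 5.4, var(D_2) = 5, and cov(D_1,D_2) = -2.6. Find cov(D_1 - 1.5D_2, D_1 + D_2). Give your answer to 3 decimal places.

-0.800

cov(D_1 - 1.5D_2, D_1 + D_2) = (1)(1)var(D_1) + (-1.5)(1)var(D_2) + [(1)(1) + (-1.5)(1)]cov(D_1,D_2)
= 1·5.4 + -1.5·5 + -0.5·-2.6 = -0.8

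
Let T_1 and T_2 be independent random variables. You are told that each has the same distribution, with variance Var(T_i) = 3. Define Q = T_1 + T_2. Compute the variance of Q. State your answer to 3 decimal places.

6.000

By independence, Var(Q) = (1)²Var(T_1) + (1)²Var(T_2)
= (1)²·3 + (1)²·3 = 6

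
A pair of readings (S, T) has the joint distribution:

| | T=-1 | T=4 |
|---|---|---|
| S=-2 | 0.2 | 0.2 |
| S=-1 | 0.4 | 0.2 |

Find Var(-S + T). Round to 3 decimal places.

6.640

E[S] = -1.4,  E[T] = 1,  E[ST] = -1.6
Var(S) = 2.2 − (-1.4)² = 0.24;  Var(T) = 7 − (1)² = 6
Cov(S,T) = -1.6 − (-1.4)(1) = -0.2
Var(-S + T) = (-1)²·0.24 + (1)²·6 + 2·(-1)·(1)·-0.2 = 6.64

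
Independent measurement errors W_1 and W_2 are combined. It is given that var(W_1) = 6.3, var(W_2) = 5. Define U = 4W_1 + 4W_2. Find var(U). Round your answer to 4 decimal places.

180.8000

By independence, var(U) = (4)²var(W_1) + (4)²var(W_2)
= (4)²·6.3 + (4)²·5 = 180.8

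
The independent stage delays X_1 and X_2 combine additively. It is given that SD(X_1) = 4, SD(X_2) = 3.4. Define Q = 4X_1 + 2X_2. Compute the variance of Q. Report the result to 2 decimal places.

302.24

V(X_1) = 16, V(X_2) = 11.56
By independence, V(Q) = (4)²V(X_1) + (2)²V(X_2)
= (4)²·16 + (2)²·11.56 = 302.24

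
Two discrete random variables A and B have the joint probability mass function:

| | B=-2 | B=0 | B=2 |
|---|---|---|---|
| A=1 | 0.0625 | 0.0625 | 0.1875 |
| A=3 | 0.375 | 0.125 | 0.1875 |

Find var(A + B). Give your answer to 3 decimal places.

E[A] = 2.375,  E[B] = -0.125,  E[AB] = -0.875
var(A) = 6.5 − (2.375)² = 0.859375;  var(B) = 3.25 − (-0.125)² = 3.234375
Cov(A,B) = -0.875 − (2.375)(-0.125) = -0.578125
var(A + B) = (1)²·0.859375 + (1)²·3.234375 + 2·(1)·(1)·-0.578125 = 2.9375

2.938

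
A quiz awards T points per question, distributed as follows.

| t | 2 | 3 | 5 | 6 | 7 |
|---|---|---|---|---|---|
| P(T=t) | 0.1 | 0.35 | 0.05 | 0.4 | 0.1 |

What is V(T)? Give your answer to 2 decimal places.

2.94

E[T] = (2)(0.1) + (3)(0.35) + (5)(0.05) + (6)(0.4) + (7)(0.1) = 4.6
E[T²] = (2)²(0.1) + (3)²(0.35) + (5)²(0.05) + (6)²(0.4) + (7)²(0.1) = 24.1
V(T) = E[T²] − (E[T])² = 24.1 − (4.6)² = 2.94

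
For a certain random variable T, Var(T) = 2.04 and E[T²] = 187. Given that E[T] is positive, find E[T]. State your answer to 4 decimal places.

(E[T])² = E[T²] − Var(T) = 187 − 2.04 = 184.96
E[T] = √184.96 = 13.6

13.6000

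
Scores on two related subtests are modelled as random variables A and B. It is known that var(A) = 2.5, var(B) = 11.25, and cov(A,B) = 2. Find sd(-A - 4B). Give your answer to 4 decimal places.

14.0890

var(-A - 4B) = (-1)²·var(A) + (-4)²·var(B) + 2·(-1)·(-4)·cov(A,B)
= 1·2.5 + 16·11.25 + 8·2 = 198.5
sd(-A - 4B) = √198.5 ≈ 14.0890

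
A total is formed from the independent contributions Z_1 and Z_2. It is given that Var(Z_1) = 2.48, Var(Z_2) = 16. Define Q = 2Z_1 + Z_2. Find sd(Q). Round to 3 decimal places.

5.091

By independence, Var(Q) = (2)²Var(Z_1) + (1)²Var(Z_2)
= (2)²·2.48 + (1)²·16 = 25.92
sd(Q) = √25.92 ≈ 5.091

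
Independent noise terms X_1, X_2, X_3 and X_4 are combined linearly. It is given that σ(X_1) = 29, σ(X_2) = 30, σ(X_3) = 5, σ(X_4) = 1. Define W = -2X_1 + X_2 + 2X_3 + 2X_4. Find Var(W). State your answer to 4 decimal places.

4368.0000

Var(X_1) = 841, Var(X_2) = 900, Var(X_3) = 25, Var(X_4) = 1
By independence, Var(W) = (-2)²Var(X_1) + (1)²Var(X_2) + (2)²Var(X_3) + (2)²Var(X_4)
= (-2)²·841 + (1)²·900 + (2)²·25 + (2)²·1 = 4368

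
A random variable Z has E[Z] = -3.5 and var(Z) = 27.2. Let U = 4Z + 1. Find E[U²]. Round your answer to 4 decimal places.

604.2000

E[4Z + 1] = 4·-3.5 + 1 = -13
var(4Z + 1) = (4)²·27.2 = 435.2
E[U²] = var(U) + (E[U])² = 435.2 + (-13)² = 604.2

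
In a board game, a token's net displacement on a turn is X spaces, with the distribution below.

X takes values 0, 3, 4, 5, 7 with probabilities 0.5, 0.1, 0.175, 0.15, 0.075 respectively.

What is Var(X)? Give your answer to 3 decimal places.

E[X] = (0)(0.5) + (3)(0.1) + (4)(0.175) + (5)(0.15) + (7)(0.075) = 2.275
E[X²] = (0)²(0.5) + (3)²(0.1) + (4)²(0.175) + (5)²(0.15) + (7)²(0.075) = 11.125
Var(X) = E[X²] − (E[X])² = 11.125 − (2.275)² = 5.949375

5.949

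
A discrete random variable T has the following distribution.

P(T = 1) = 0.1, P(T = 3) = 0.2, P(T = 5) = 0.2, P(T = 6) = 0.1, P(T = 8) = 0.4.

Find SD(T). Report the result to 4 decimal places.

E[T] = (1)(0.1) + (3)(0.2) + (5)(0.2) + (6)(0.1) + (8)(0.4) = 5.5
E[T²] = (1)²(0.1) + (3)²(0.2) + (5)²(0.2) + (6)²(0.1) + (8)²(0.4) = 36.1
var(T) = E[T²] − (E[T])² = 36.1 − (5.5)² = 5.85
SD(T) = √5.85 ≈ 2.4187

2.4187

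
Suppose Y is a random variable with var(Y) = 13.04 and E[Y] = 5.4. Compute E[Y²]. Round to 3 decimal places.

42.200

E[Y²] = var(Y) + (E[Y])² = 13.04 + (5.4)² = 42.2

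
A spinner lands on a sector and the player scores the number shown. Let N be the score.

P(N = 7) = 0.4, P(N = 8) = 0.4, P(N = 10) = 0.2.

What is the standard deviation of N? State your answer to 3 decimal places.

E[N] = (7)(0.4) + (8)(0.4) + (10)(0.2) = 8
E[N²] = (7)²(0.4) + (8)²(0.4) + (10)²(0.2) = 65.2
V(N) = E[N²] − (E[N])² = 65.2 − (8)² = 1.2
σ(N) = √1.2 ≈ 1.095

1.095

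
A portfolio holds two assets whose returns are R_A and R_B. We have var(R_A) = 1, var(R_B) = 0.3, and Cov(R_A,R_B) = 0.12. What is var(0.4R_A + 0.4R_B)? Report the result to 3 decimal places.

0.246

var(0.4R_A + 0.4R_B) = (0.4)²·var(R_A) + (0.4)²·var(R_B) + 2·(0.4)·(0.4)·Cov(R_A,R_B)
= 0.16·1 + 0.16·0.3 + 0.32·0.12 = 0.2464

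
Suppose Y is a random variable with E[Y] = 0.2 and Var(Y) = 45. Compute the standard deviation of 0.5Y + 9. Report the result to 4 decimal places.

Var(0.5Y + 9) = (0.5)²·45 = 11.25
σ(0.5Y + 9) = √11.25 ≈ 3.3541

3.3541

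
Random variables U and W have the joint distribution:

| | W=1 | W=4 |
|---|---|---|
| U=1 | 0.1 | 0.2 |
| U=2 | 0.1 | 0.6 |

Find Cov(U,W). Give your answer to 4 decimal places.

E[U] = 1.7,  E[W] = 3.4
E[UW] = 5.9
Cov(U,W) = E[UW] − E[U]E[W] = 5.9 − (1.7)(3.4) = 0.12

0.1200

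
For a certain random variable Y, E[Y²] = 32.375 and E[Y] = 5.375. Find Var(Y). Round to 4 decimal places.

3.4844

Var(Y) = 32.375 − (5.375)² = 3.484375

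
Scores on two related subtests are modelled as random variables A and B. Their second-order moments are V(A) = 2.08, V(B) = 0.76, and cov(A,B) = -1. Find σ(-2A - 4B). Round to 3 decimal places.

V(-2A - 4B) = (-2)²·V(A) + (-4)²·V(B) + 2·(-2)·(-4)·cov(A,B)
= 4·2.08 + 16·0.76 + 16·-1 = 4.48
σ(-2A - 4B) = √4.48 ≈ 2.117

2.117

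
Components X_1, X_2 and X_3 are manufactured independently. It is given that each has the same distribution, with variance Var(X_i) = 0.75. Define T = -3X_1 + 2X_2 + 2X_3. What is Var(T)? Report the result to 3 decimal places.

12.750

By independence, Var(T) = (-3)²Var(X_1) + (2)²Var(X_2) + (2)²Var(X_3)
= (-3)²·0.75 + (2)²·0.75 + (2)²·0.75 = 12.75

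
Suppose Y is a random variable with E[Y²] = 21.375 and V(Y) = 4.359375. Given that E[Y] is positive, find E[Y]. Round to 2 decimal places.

(E[Y])² = E[Y²] − V(Y) = 21.375 − 4.359375 = 17.015625
E[Y] = √17.015625 = 4.125

4.13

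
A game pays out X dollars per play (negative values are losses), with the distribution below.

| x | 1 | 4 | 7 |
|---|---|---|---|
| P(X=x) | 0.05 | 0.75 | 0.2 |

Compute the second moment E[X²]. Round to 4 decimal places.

21.8500

E[X²] = (1)²(0.05) + (4)²(0.75) + (7)²(0.2) = 21.85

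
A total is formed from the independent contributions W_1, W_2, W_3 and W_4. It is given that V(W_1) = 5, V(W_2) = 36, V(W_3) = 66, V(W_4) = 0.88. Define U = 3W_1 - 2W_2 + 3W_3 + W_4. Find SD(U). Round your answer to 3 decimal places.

27.998

By independence, V(U) = (3)²V(W_1) + (-2)²V(W_2) + (3)²V(W_3) + (1)²V(W_4)
= (3)²·5 + (-2)²·36 + (3)²·66 + (1)²·0.88 = 783.88
SD(U) = √783.88 ≈ 27.998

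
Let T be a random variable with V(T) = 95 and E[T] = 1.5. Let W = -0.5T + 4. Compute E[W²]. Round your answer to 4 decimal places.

34.3125

E[-0.5T + 4] = -0.5·1.5 + 4 = 3.25
V(-0.5T + 4) = (-0.5)²·95 = 23.75
E[W²] = V(W) + (E[W])² = 23.75 + (3.25)² = 34.3125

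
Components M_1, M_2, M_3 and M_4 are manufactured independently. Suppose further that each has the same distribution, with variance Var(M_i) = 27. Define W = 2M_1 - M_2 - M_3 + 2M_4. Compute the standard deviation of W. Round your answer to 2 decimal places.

By independence, Var(W) = (2)²Var(M_1) + (-1)²Var(M_2) + (-1)²Var(M_3) + (2)²Var(M_4)
= (2)²·27 + (-1)²·27 + (-1)²·27 + (2)²·27 = 270
σ(W) = √270 ≈ 16.43

16.43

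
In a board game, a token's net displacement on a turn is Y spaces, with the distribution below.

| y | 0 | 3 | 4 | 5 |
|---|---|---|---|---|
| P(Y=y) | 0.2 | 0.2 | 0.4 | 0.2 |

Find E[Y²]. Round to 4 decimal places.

E[Y²] = (0)²(0.2) + (3)²(0.2) + (4)²(0.4) + (5)²(0.2) = 13.2

13.2000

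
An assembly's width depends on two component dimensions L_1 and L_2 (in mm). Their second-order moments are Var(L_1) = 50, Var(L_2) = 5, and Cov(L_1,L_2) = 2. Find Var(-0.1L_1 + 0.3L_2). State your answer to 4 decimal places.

Var(-0.1L_1 + 0.3L_2) = (-0.1)²·Var(L_1) + (0.3)²·Var(L_2) + 2·(-0.1)·(0.3)·Cov(L_1,L_2)
= 0.01·50 + 0.09·5 + -0.06·2 = 0.83

0.8300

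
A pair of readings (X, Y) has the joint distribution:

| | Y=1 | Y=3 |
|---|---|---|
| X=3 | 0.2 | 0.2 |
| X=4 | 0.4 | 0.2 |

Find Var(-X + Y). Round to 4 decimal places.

E[X] = 3.6,  E[Y] = 1.8,  E[XY] = 6.4
Var(X) = 13.2 − (3.6)² = 0.24;  Var(Y) = 4.2 − (1.8)² = 0.96
cov(X,Y) = 6.4 − (3.6)(1.8) = -0.08
Var(-X + Y) = (-1)²·0.24 + (1)²·0.96 + 2·(-1)·(1)·-0.08 = 1.36

1.3600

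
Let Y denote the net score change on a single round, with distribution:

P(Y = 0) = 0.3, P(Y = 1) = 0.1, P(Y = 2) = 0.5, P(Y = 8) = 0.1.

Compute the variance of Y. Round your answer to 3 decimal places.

E[Y] = (0)(0.3) + (1)(0.1) + (2)(0.5) + (8)(0.1) = 1.9
E[Y²] = (0)²(0.3) + (1)²(0.1) + (2)²(0.5) + (8)²(0.1) = 8.5
Var(Y) = E[Y²] − (E[Y])² = 8.5 − (1.9)² = 4.89

4.890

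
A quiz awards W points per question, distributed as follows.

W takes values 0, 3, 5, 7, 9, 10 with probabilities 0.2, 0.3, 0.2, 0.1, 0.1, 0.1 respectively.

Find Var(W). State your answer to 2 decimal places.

10.45

E[W] = (0)(0.2) + (3)(0.3) + (5)(0.2) + (7)(0.1) + (9)(0.1) + (10)(0.1) = 4.5
E[W²] = (0)²(0.2) + (3)²(0.3) + (5)²(0.2) + (7)²(0.1) + (9)²(0.1) + (10)²(0.1) = 30.7
Var(W) = E[W²] − (E[W])² = 30.7 − (4.5)² = 10.45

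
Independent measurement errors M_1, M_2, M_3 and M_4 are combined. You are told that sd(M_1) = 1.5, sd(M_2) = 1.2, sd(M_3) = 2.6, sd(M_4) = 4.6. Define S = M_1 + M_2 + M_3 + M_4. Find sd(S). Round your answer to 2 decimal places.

Var(M_1) = 2.25, Var(M_2) = 1.44, Var(M_3) = 6.76, Var(M_4) = 21.16
By independence, Var(S) = (1)²Var(M_1) + (1)²Var(M_2) + (1)²Var(M_3) + (1)²Var(M_4)
= (1)²·2.25 + (1)²·1.44 + (1)²·6.76 + (1)²·21.16 = 31.61
sd(S) = √31.61 ≈ 5.62

5.62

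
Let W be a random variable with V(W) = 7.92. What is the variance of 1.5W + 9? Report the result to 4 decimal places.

17.8200

V(1.5W + 9) = (1.5)²·V(W) = 2.25·7.92 = 17.82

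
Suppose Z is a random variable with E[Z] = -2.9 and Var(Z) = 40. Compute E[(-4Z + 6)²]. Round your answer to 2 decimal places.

E[-4Z + 6] = -4·-2.9 + 6 = 17.6
Var(-4Z + 6) = (-4)²·40 = 640
E[(-4Z + 6)²] = Var((-4Z + 6)) + (E[(-4Z + 6)])² = 640 + (17.6)² = 949.76

949.76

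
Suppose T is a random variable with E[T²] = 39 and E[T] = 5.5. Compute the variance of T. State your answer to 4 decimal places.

8.7500

Var(T) = 39 − (5.5)² = 8.75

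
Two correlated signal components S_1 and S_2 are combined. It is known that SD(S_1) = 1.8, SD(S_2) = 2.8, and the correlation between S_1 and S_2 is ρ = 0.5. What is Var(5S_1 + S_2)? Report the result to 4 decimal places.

Var(S_1) = (1.8)² = 3.24;  Var(S_2) = (2.8)² = 7.84
cov(S_1,S_2) = ρ·SD(S_1)·SD(S_2) = 0.5·1.8·2.8 = 2.52
Var(5S_1 + S_2) = (5)²·Var(S_1) + (1)²·Var(S_2) + 2·(5)·(1)·cov(S_1,S_2)
= 25·3.24 + 1·7.84 + 10·2.52 = 114.04

114.0400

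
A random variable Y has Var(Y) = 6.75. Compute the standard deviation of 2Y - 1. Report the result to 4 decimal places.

Var(2Y - 1) = (2)²·6.75 = 27
σ(2Y - 1) = √27 ≈ 5.1962

5.1962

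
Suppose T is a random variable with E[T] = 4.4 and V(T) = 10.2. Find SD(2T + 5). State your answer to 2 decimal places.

6.39

V(2T + 5) = (2)²·10.2 = 40.8
SD(2T + 5) = √40.8 ≈ 6.39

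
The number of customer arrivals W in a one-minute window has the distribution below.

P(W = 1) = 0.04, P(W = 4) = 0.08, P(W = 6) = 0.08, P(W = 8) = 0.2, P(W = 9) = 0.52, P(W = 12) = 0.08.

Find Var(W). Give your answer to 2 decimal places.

E[W] = (1)(0.04) + (4)(0.08) + (6)(0.08) + (8)(0.2) + (9)(0.52) + (12)(0.08) = 8.08
E[W²] = (1)²(0.04) + (4)²(0.08) + (6)²(0.08) + (8)²(0.2) + (9)²(0.52) + (12)²(0.08) = 70.64
Var(W) = E[W²] − (E[W])² = 70.64 − (8.08)² = 5.3536

5.35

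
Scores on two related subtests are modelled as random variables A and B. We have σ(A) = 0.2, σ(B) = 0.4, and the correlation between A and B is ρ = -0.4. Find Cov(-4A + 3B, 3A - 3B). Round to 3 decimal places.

-2.592

var(A) = (0.2)² = 0.04;  var(B) = (0.4)² = 0.16
Cov(A,B) = ρ·σ(A)·σ(B) = -0.4·0.2·0.4 = -0.032
Cov(-4A + 3B, 3A - 3B) = (-4)(3)var(A) + (3)(-3)var(B) + [(-4)(-3) + (3)(3)]Cov(A,B)
= -12·0.04 + -9·0.16 + 21·-0.032 = -2.592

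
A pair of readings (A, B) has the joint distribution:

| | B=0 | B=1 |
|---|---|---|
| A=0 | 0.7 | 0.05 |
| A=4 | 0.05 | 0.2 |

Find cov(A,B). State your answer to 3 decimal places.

E[A] = 1,  E[B] = 0.25
E[AB] = 0.8
cov(A,B) = E[AB] − E[A]E[B] = 0.8 − (1)(0.25) = 0.55

0.550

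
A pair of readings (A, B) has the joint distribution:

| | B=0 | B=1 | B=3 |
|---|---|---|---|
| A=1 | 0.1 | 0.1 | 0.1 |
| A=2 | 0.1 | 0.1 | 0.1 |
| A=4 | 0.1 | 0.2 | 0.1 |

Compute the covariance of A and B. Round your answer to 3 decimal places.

E[A] = 2.5,  E[B] = 1.3
E[AB] = 3.2
Cov(A,B) = E[AB] − E[A]E[B] = 3.2 − (2.5)(1.3) = -0.05

-0.050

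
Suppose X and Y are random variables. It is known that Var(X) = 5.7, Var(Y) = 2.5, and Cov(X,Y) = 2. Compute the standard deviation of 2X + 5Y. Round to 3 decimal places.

11.194

Var(2X + 5Y) = (2)²·Var(X) + (5)²·Var(Y) + 2·(2)·(5)·Cov(X,Y)
= 4·5.7 + 25·2.5 + 20·2 = 125.3
σ(2X + 5Y) = √125.3 ≈ 11.194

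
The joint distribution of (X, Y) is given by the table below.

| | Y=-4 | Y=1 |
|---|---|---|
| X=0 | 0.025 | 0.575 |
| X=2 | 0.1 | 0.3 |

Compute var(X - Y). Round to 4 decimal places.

E[X] = 0.8,  E[Y] = 0.375,  E[XY] = -0.2
var(X) = 1.6 − (0.8)² = 0.96;  var(Y) = 2.875 − (0.375)² = 2.734375
cov(X,Y) = -0.2 − (0.8)(0.375) = -0.5
var(X - Y) = (1)²·0.96 + (-1)²·2.734375 + 2·(1)·(-1)·-0.5 = 4.694375

4.6944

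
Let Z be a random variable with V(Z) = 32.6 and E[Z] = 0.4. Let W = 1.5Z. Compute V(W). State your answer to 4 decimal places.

V(1.5Z) = (1.5)²·V(Z) = 2.25·32.6 = 73.35

73.3500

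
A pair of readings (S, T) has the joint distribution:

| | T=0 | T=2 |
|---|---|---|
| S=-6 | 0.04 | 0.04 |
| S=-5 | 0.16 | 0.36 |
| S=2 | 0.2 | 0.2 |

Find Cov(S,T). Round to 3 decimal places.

E[S] = -2.28,  E[T] = 1.2
E[ST] = -3.28
Cov(S,T) = E[ST] − E[S]E[T] = -3.28 − (-2.28)(1.2) = -0.544

-0.544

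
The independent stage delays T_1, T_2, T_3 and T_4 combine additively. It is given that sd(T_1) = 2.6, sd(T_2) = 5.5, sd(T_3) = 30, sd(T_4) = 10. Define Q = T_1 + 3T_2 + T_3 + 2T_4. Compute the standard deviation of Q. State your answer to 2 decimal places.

Var(T_1) = 6.76, Var(T_2) = 30.25, Var(T_3) = 900, Var(T_4) = 100
By independence, Var(Q) = (1)²Var(T_1) + (3)²Var(T_2) + (1)²Var(T_3) + (2)²Var(T_4)
= (1)²·6.76 + (3)²·30.25 + (1)²·900 + (2)²·100 = 1579.01
sd(Q) = √1579.01 ≈ 39.74

39.74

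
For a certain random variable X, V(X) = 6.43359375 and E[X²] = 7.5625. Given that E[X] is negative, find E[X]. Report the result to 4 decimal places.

(E[X])² = E[X²] − V(X) = 7.5625 − 6.43359375 = 1.12890625
E[X] = −√1.12890625 = -1.0625

-1.0625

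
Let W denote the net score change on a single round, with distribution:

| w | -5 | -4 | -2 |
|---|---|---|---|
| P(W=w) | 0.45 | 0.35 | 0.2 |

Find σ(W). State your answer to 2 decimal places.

E[W] = (-5)(0.45) + (-4)(0.35) + (-2)(0.2) = -4.05
E[W²] = (-5)²(0.45) + (-4)²(0.35) + (-2)²(0.2) = 17.65
Var(W) = E[W²] − (E[W])² = 17.65 − (-4.05)² = 1.2475
σ(W) = √1.2475 ≈ 1.12

1.12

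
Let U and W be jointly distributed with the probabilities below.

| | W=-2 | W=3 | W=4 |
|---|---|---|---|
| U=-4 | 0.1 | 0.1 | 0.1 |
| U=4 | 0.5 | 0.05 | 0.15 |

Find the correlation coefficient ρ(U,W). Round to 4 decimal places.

E[U] = 1.6,  E[W] = 0.25
E[UW] = -3
cov(U,W) = E[UW] − E[U]E[W] = -3 − (1.6)(0.25) = -3.4
var(U) = 13.44,  var(W) = 7.6875
ρ = -3.4 / √(13.44·7.6875) ≈ -0.3345

-0.3345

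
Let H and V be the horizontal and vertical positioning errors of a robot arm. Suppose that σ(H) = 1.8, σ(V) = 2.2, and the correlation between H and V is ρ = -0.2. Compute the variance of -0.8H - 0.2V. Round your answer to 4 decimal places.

var(H) = (1.8)² = 3.24;  var(V) = (2.2)² = 4.84
Cov(H,V) = ρ·σ(H)·σ(V) = -0.2·1.8·2.2 = -0.792
var(-0.8H - 0.2V) = (-0.8)²·var(H) + (-0.2)²·var(V) + 2·(-0.8)·(-0.2)·Cov(H,V)
= 0.64·3.24 + 0.04·4.84 + 0.32·-0.792 = 2.01376

2.0138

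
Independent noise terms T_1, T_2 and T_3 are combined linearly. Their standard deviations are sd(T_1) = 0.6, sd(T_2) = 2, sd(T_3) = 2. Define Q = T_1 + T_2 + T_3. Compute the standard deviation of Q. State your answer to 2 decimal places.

V(T_1) = 0.36, V(T_2) = 4, V(T_3) = 4
By independence, V(Q) = (1)²V(T_1) + (1)²V(T_2) + (1)²V(T_3)
= (1)²·0.36 + (1)²·4 + (1)²·4 = 8.36
sd(Q) = √8.36 ≈ 2.89

2.89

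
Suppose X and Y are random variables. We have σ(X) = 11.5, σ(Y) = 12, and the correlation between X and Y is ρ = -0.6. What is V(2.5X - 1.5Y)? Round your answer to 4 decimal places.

1771.5625

V(X) = (11.5)² = 132.25;  V(Y) = (12)² = 144
cov(X,Y) = ρ·σ(X)·σ(Y) = -0.6·11.5·12 = -82.8
V(2.5X - 1.5Y) = (2.5)²·V(X) + (-1.5)²·V(Y) + 2·(2.5)·(-1.5)·cov(X,Y)
= 6.25·132.25 + 2.25·144 + -7.5·-82.8 = 1771.5625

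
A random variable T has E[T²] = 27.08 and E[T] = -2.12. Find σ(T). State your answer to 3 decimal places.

4.752

Var(T) = 27.08 − (-2.12)² = 22.5856
σ(T) = √22.5856 ≈ 4.752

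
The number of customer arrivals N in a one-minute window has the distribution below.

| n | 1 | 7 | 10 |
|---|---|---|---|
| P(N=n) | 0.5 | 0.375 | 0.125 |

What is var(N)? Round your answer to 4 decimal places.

E[N] = (1)(0.5) + (7)(0.375) + (10)(0.125) = 4.375
E[N²] = (1)²(0.5) + (7)²(0.375) + (10)²(0.125) = 31.375
var(N) = E[N²] − (E[N])² = 31.375 − (4.375)² = 12.234375

12.2344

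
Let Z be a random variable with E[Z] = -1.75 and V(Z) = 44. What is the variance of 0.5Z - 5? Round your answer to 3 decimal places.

V(0.5Z - 5) = (0.5)²·V(Z) = 0.25·44 = 11

11.000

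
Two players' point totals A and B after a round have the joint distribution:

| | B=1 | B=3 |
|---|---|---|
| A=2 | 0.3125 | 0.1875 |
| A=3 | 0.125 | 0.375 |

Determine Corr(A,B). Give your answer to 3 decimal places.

0.378

E[A] = 2.5,  E[B] = 2.125
E[AB] = 5.5
Cov(A,B) = E[AB] − E[A]E[B] = 5.5 − (2.5)(2.125) = 0.1875
V(A) = 0.25,  V(B) = 0.984375
ρ = 0.1875 / √(0.25·0.984375) ≈ 0.378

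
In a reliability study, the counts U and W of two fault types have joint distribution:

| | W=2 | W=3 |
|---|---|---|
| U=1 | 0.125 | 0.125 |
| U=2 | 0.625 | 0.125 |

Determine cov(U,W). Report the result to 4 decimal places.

E[U] = 1.75,  E[W] = 2.25
E[UW] = 3.875
cov(U,W) = E[UW] − E[U]E[W] = 3.875 − (1.75)(2.25) = -0.0625

-0.0625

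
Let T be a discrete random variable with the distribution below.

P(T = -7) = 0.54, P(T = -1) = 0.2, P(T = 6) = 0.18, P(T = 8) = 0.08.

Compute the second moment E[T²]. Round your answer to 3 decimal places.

38.260

E[T²] = (-7)²(0.54) + (-1)²(0.2) + (6)²(0.18) + (8)²(0.08) = 38.26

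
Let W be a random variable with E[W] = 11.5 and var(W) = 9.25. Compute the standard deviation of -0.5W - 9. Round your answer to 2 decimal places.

1.52

var(-0.5W - 9) = (-0.5)²·9.25 = 2.3125
sd(-0.5W - 9) = √2.3125 ≈ 1.52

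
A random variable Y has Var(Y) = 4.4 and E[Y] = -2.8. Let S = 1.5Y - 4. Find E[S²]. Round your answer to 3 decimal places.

E[1.5Y - 4] = 1.5·-2.8 − 4 = -8.2
Var(1.5Y - 4) = (1.5)²·4.4 = 9.9
E[S²] = Var(S) + (E[S])² = 9.9 + (-8.2)² = 77.14

77.140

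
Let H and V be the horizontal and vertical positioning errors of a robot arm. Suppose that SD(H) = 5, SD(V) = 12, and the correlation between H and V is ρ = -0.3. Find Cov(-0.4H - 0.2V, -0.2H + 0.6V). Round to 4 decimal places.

-11.6800

Var(H) = (5)² = 25;  Var(V) = (12)² = 144
Cov(H,V) = ρ·SD(H)·SD(V) = -0.3·5·12 = -18
Cov(-0.4H - 0.2V, -0.2H + 0.6V) = (-0.4)(-0.2)Var(H) + (-0.2)(0.6)Var(V) + [(-0.4)(0.6) + (-0.2)(-0.2)]Cov(H,V)
= 0.08·25 + -0.12·144 + -0.2·-18 = -11.68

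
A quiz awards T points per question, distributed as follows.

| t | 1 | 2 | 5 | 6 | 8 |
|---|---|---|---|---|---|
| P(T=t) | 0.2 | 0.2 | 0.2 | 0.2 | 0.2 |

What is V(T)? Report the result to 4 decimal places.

6.6400

E[T] = (1)(0.2) + (2)(0.2) + (5)(0.2) + (6)(0.2) + (8)(0.2) = 4.4
E[T²] = (1)²(0.2) + (2)²(0.2) + (5)²(0.2) + (6)²(0.2) + (8)²(0.2) = 26
V(T) = E[T²] − (E[T])² = 26 − (4.4)² = 6.64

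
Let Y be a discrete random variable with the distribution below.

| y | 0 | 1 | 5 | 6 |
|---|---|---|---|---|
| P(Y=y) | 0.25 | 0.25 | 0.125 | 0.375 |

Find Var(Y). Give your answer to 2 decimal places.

7.11

E[Y] = (0)(0.25) + (1)(0.25) + (5)(0.125) + (6)(0.375) = 3.125
E[Y²] = (0)²(0.25) + (1)²(0.25) + (5)²(0.125) + (6)²(0.375) = 16.875
Var(Y) = E[Y²] − (E[Y])² = 16.875 − (3.125)² = 7.109375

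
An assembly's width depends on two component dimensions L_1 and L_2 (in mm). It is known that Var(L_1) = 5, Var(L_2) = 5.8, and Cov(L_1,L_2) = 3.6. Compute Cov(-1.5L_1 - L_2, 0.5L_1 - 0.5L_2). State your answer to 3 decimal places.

0.050

Cov(-1.5L_1 - L_2, 0.5L_1 - 0.5L_2) = (-1.5)(0.5)Var(L_1) + (-1)(-0.5)Var(L_2) + [(-1.5)(-0.5) + (-1)(0.5)]Cov(L_1,L_2)
= -0.75·5 + 0.5·5.8 + 0.25·3.6 = 0.05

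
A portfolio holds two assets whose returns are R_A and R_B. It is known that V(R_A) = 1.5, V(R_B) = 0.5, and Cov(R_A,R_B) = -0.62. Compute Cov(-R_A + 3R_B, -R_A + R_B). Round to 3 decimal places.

5.480

Cov(-R_A + 3R_B, -R_A + R_B) = (-1)(-1)V(R_A) + (3)(1)V(R_B) + [(-1)(1) + (3)(-1)]Cov(R_A,R_B)
= 1·1.5 + 3·0.5 + -4·-0.62 = 5.48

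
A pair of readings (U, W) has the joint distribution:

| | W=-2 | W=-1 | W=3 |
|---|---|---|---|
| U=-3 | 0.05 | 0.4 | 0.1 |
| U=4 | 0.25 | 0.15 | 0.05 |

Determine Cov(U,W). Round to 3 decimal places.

-1.295

E[U] = 0.15,  E[W] = -0.7
E[UW] = -1.4
Cov(U,W) = E[UW] − E[U]E[W] = -1.4 − (0.15)(-0.7) = -1.295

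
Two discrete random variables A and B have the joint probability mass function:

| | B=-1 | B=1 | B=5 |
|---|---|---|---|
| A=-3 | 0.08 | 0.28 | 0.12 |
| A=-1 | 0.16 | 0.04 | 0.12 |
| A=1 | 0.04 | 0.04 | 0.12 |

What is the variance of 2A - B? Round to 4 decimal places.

E[A] = -1.56,  E[B] = 1.88,  E[AB] = -2.28
V(A) = 4.84 − (-1.56)² = 2.4064;  V(B) = 9.64 − (1.88)² = 6.1056
Cov(A,B) = -2.28 − (-1.56)(1.88) = 0.6528
V(2A - B) = (2)²·2.4064 + (-1)²·6.1056 + 2·(2)·(-1)·0.6528 = 13.12

13.1200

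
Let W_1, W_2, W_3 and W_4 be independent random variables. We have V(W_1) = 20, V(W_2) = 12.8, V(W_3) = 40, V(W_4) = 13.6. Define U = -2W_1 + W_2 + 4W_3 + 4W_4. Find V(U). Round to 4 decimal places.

By independence, V(U) = (-2)²V(W_1) + (1)²V(W_2) + (4)²V(W_3) + (4)²V(W_4)
= (-2)²·20 + (1)²·12.8 + (4)²·40 + (4)²·13.6 = 950.4

950.4000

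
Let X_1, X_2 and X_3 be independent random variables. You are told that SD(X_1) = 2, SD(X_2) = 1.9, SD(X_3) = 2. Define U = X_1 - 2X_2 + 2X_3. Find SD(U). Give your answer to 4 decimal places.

Var(X_1) = 4, Var(X_2) = 3.61, Var(X_3) = 4
By independence, Var(U) = (1)²Var(X_1) + (-2)²Var(X_2) + (2)²Var(X_3)
= (1)²·4 + (-2)²·3.61 + (2)²·4 = 34.44
SD(U) = √34.44 ≈ 5.8686

5.8686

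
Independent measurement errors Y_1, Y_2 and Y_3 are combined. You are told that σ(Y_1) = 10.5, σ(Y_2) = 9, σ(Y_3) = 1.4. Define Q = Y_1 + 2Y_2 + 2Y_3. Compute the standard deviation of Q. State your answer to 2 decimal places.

21.03

Var(Y_1) = 110.25, Var(Y_2) = 81, Var(Y_3) = 1.96
By independence, Var(Q) = (1)²Var(Y_1) + (2)²Var(Y_2) + (2)²Var(Y_3)
= (1)²·110.25 + (2)²·81 + (2)²·1.96 = 442.09
σ(Q) = √442.09 ≈ 21.03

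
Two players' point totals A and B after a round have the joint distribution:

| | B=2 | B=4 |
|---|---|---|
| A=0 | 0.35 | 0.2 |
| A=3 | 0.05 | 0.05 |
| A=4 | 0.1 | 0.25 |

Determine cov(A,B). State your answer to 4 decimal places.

E[A] = 1.7,  E[B] = 3
E[AB] = 5.7
cov(A,B) = E[AB] − E[A]E[B] = 5.7 − (1.7)(3) = 0.6

0.6000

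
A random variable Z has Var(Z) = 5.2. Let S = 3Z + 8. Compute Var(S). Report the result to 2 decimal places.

Var(3Z + 8) = (3)²·Var(Z) = 9·5.2 = 46.8

46.80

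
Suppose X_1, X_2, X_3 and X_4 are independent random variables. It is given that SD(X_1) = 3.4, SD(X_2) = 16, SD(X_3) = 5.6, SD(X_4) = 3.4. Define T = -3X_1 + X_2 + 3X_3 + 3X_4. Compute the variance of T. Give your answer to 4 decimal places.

746.3200

V(X_1) = 11.56, V(X_2) = 256, V(X_3) = 31.36, V(X_4) = 11.56
By independence, V(T) = (-3)²V(X_1) + (1)²V(X_2) + (3)²V(X_3) + (3)²V(X_4)
= (-3)²·11.56 + (1)²·256 + (3)²·31.36 + (3)²·11.56 = 746.32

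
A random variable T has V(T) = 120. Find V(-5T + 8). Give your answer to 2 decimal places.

3000.00

V(-5T + 8) = (-5)²·V(T) = 25·120 = 3000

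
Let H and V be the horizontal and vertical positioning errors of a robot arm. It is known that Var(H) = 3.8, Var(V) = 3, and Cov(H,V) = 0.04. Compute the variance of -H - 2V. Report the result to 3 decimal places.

15.960

Var(-H - 2V) = (-1)²·Var(H) + (-2)²·Var(V) + 2·(-1)·(-2)·Cov(H,V)
= 1·3.8 + 4·3 + 4·0.04 = 15.96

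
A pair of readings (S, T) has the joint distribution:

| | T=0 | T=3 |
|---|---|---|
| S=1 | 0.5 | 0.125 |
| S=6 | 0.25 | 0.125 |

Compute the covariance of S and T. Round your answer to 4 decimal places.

0.4688

E[S] = 2.875,  E[T] = 0.75
E[ST] = 2.625
Cov(S,T) = E[ST] − E[S]E[T] = 2.625 − (2.875)(0.75) = 0.46875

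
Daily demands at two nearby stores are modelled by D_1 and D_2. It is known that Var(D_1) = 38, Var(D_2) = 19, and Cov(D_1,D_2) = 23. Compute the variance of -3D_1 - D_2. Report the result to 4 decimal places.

Var(-3D_1 - D_2) = (-3)²·Var(D_1) + (-1)²·Var(D_2) + 2·(-3)·(-1)·Cov(D_1,D_2)
= 9·38 + 1·19 + 6·23 = 499

499.0000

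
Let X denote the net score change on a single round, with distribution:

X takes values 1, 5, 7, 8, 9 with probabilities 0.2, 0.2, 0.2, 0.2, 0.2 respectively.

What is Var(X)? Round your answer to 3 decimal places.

8.000

E[X] = (1)(0.2) + (5)(0.2) + (7)(0.2) + (8)(0.2) + (9)(0.2) = 6
E[X²] = (1)²(0.2) + (5)²(0.2) + (7)²(0.2) + (8)²(0.2) + (9)²(0.2) = 44
Var(X) = E[X²] − (E[X])² = 44 − (6)² = 8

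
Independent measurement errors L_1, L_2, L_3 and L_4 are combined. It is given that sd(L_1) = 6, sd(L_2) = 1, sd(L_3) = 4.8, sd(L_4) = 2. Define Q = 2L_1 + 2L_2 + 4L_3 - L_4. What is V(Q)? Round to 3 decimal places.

520.640

V(L_1) = 36, V(L_2) = 1, V(L_3) = 23.04, V(L_4) = 4
By independence, V(Q) = (2)²V(L_1) + (2)²V(L_2) + (4)²V(L_3) + (-1)²V(L_4)
= (2)²·36 + (2)²·1 + (4)²·23.04 + (-1)²·4 = 520.64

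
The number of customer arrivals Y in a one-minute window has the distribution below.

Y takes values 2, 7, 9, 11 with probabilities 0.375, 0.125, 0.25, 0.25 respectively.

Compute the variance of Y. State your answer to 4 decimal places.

14.2344

E[Y] = (2)(0.375) + (7)(0.125) + (9)(0.25) + (11)(0.25) = 6.625
E[Y²] = (2)²(0.375) + (7)²(0.125) + (9)²(0.25) + (11)²(0.25) = 58.125
Var(Y) = E[Y²] − (E[Y])² = 58.125 − (6.625)² = 14.234375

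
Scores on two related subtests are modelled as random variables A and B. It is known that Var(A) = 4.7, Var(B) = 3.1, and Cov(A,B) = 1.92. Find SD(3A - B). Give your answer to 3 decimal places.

Var(3A - B) = (3)²·Var(A) + (-1)²·Var(B) + 2·(3)·(-1)·Cov(A,B)
= 9·4.7 + 1·3.1 + -6·1.92 = 33.88
SD(3A - B) = √33.88 ≈ 5.821

5.821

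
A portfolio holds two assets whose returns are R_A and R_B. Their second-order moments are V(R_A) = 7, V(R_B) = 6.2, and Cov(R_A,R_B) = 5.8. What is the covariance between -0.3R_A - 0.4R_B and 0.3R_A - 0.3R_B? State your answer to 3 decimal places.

-0.060

Cov(-0.3R_A - 0.4R_B, 0.3R_A - 0.3R_B) = (-0.3)(0.3)V(R_A) + (-0.4)(-0.3)V(R_B) + [(-0.3)(-0.3) + (-0.4)(0.3)]Cov(R_A,R_B)
= -0.09·7 + 0.12·6.2 + -0.03·5.8 = -0.06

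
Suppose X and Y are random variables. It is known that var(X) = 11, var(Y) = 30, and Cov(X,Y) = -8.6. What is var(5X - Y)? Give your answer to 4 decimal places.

var(5X - Y) = (5)²·var(X) + (-1)²·var(Y) + 2·(5)·(-1)·Cov(X,Y)
= 25·11 + 1·30 + -10·-8.6 = 391

391.0000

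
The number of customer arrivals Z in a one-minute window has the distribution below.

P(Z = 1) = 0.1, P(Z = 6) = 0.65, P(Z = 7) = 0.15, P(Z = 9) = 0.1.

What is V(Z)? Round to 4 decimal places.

3.5475

E[Z] = (1)(0.1) + (6)(0.65) + (7)(0.15) + (9)(0.1) = 5.95
E[Z²] = (1)²(0.1) + (6)²(0.65) + (7)²(0.15) + (9)²(0.1) = 38.95
V(Z) = E[Z²] − (E[Z])² = 38.95 − (5.95)² = 3.5475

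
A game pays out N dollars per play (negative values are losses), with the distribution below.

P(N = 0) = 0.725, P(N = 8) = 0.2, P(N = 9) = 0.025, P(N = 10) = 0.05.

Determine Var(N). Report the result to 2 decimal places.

E[N] = (0)(0.725) + (8)(0.2) + (9)(0.025) + (10)(0.05) = 2.325
E[N²] = (0)²(0.725) + (8)²(0.2) + (9)²(0.025) + (10)²(0.05) = 19.825
Var(N) = E[N²] − (E[N])² = 19.825 − (2.325)² = 14.419375

14.42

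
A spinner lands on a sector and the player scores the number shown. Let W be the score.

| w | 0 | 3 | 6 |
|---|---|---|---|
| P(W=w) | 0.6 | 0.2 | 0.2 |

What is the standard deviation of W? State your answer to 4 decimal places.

E[W] = (0)(0.6) + (3)(0.2) + (6)(0.2) = 1.8
E[W²] = (0)²(0.6) + (3)²(0.2) + (6)²(0.2) = 9
Var(W) = E[W²] − (E[W])² = 9 − (1.8)² = 5.76
SD(W) = √5.76 ≈ 2.4000

2.4000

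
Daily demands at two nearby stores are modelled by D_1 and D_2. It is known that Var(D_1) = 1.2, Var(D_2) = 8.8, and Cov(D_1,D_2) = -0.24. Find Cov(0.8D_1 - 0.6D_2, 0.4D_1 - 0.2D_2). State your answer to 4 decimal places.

1.5360

Cov(0.8D_1 - 0.6D_2, 0.4D_1 - 0.2D_2) = (0.8)(0.4)Var(D_1) + (-0.6)(-0.2)Var(D_2) + [(0.8)(-0.2) + (-0.6)(0.4)]Cov(D_1,D_2)
= 0.32·1.2 + 0.12·8.8 + -0.4·-0.24 = 1.536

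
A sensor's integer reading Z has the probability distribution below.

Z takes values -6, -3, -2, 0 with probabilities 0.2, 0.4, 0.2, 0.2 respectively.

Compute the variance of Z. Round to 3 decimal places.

E[Z] = (-6)(0.2) + (-3)(0.4) + (-2)(0.2) + (0)(0.2) = -2.8
E[Z²] = (-6)²(0.2) + (-3)²(0.4) + (-2)²(0.2) + (0)²(0.2) = 11.6
V(Z) = E[Z²] − (E[Z])² = 11.6 − (-2.8)² = 3.76

3.760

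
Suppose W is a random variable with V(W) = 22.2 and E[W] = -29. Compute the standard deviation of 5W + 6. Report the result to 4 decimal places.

V(5W + 6) = (5)²·22.2 = 555
SD(5W + 6) = √555 ≈ 23.5584

23.5584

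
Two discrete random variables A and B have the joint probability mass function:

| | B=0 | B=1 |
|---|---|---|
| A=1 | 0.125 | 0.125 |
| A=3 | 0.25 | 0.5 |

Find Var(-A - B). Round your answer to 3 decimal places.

1.109

E[A] = 2.5,  E[B] = 0.625,  E[AB] = 1.625
Var(A) = 7 − (2.5)² = 0.75;  Var(B) = 0.625 − (0.625)² = 0.234375
cov(A,B) = 1.625 − (2.5)(0.625) = 0.0625
Var(-A - B) = (-1)²·0.75 + (-1)²·0.234375 + 2·(-1)·(-1)·0.0625 = 1.109375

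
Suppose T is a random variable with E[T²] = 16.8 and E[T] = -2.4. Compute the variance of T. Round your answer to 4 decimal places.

V(T) = 16.8 − (-2.4)² = 11.04

11.0400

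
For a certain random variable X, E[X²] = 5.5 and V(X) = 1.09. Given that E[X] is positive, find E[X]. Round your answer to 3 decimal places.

2.100

(E[X])² = E[X²] − V(X) = 5.5 − 1.09 = 4.41
E[X] = √4.41 = 2.1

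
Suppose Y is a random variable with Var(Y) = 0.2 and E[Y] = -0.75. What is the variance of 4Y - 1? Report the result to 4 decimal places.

3.2000

Var(4Y - 1) = (4)²·Var(Y) = 16·0.2 = 3.2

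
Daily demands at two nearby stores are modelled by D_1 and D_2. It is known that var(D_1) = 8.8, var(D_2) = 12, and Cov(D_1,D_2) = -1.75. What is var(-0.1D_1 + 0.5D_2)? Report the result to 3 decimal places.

var(-0.1D_1 + 0.5D_2) = (-0.1)²·var(D_1) + (0.5)²·var(D_2) + 2·(-0.1)·(0.5)·Cov(D_1,D_2)
= 0.01·8.8 + 0.25·12 + -0.1·-1.75 = 3.263

3.263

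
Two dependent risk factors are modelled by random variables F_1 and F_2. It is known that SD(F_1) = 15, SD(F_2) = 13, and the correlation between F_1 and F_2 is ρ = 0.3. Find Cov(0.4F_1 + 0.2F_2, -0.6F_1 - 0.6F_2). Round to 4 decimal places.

-95.3400

var(F_1) = (15)² = 225;  var(F_2) = (13)² = 169
Cov(F_1,F_2) = ρ·SD(F_1)·SD(F_2) = 0.3·15·13 = 58.5
Cov(0.4F_1 + 0.2F_2, -0.6F_1 - 0.6F_2) = (0.4)(-0.6)var(F_1) + (0.2)(-0.6)var(F_2) + [(0.4)(-0.6) + (0.2)(-0.6)]Cov(F_1,F_2)
= -0.24·225 + -0.12·169 + -0.36·58.5 = -95.34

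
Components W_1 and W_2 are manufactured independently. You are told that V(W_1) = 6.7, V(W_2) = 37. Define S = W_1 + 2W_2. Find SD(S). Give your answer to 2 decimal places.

By independence, V(S) = (1)²V(W_1) + (2)²V(W_2)
= (1)²·6.7 + (2)²·37 = 154.7
SD(S) = √154.7 ≈ 12.44

12.44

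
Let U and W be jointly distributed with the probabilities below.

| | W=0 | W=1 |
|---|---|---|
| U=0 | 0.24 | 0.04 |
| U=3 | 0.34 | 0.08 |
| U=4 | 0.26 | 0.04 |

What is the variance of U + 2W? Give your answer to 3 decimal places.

3.092

E[U] = 2.46,  E[W] = 0.16,  E[UW] = 0.4
Var(U) = 8.58 − (2.46)² = 2.5284;  Var(W) = 0.16 − (0.16)² = 0.1344
Cov(U,W) = 0.4 − (2.46)(0.16) = 0.0064
Var(U + 2W) = (1)²·2.5284 + (2)²·0.1344 + 2·(1)·(2)·0.0064 = 3.0916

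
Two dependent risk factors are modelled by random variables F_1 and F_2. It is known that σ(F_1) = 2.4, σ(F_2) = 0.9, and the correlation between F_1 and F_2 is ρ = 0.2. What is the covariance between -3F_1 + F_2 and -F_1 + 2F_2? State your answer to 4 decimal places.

var(F_1) = (2.4)² = 5.76;  var(F_2) = (0.9)² = 0.81
Cov(F_1,F_2) = ρ·σ(F_1)·σ(F_2) = 0.2·2.4·0.9 = 0.432
Cov(-3F_1 + F_2, -F_1 + 2F_2) = (-3)(-1)var(F_1) + (1)(2)var(F_2) + [(-3)(2) + (1)(-1)]Cov(F_1,F_2)
= 3·5.76 + 2·0.81 + -7·0.432 = 15.876

15.8760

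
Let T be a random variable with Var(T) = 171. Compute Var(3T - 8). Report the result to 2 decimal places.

1539.00

Var(3T - 8) = (3)²·Var(T) = 9·171 = 1539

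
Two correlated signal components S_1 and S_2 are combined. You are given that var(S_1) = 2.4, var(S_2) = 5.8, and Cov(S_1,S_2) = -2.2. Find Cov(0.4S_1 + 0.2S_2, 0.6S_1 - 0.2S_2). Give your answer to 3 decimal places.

0.256

Cov(0.4S_1 + 0.2S_2, 0.6S_1 - 0.2S_2) = (0.4)(0.6)var(S_1) + (0.2)(-0.2)var(S_2) + [(0.4)(-0.2) + (0.2)(0.6)]Cov(S_1,S_2)
= 0.24·2.4 + -0.04·5.8 + 0.04·-2.2 = 0.256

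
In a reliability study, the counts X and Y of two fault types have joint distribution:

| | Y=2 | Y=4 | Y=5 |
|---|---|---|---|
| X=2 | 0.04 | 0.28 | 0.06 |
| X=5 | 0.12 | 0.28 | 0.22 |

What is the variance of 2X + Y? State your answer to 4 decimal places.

E[X] = 3.86,  E[Y] = 3.96,  E[XY] = 15.3
Var(X) = 17.02 − (3.86)² = 2.1204;  Var(Y) = 16.6 − (3.96)² = 0.9184
cov(X,Y) = 15.3 − (3.86)(3.96) = 0.0144
Var(2X + Y) = (2)²·2.1204 + (1)²·0.9184 + 2·(2)·(1)·0.0144 = 9.4576

9.4576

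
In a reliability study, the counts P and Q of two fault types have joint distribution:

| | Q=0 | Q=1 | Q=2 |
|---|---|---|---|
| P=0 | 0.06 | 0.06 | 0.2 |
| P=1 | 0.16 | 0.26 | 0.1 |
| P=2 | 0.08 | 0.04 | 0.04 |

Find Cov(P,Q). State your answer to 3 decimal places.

E[P] = 0.84,  E[Q] = 1.04
E[PQ] = 0.7
Cov(P,Q) = E[PQ] − E[P]E[Q] = 0.7 − (0.84)(1.04) = -0.1736

-0.174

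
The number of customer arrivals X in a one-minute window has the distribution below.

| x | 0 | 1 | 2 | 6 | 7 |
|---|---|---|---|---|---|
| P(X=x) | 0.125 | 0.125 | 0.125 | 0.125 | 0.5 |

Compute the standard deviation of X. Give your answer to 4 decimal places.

2.8696

E[X] = (0)(0.125) + (1)(0.125) + (2)(0.125) + (6)(0.125) + (7)(0.5) = 4.625
E[X²] = (0)²(0.125) + (1)²(0.125) + (2)²(0.125) + (6)²(0.125) + (7)²(0.5) = 29.625
V(X) = E[X²] − (E[X])² = 29.625 − (4.625)² = 8.234375
sd(X) = √8.234375 ≈ 2.8696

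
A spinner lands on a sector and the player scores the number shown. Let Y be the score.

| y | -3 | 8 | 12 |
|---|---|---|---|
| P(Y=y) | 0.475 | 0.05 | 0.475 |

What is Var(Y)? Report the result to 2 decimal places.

54.02

E[Y] = (-3)(0.475) + (8)(0.05) + (12)(0.475) = 4.675
E[Y²] = (-3)²(0.475) + (8)²(0.05) + (12)²(0.475) = 75.875
Var(Y) = E[Y²] − (E[Y])² = 75.875 − (4.675)² = 54.019375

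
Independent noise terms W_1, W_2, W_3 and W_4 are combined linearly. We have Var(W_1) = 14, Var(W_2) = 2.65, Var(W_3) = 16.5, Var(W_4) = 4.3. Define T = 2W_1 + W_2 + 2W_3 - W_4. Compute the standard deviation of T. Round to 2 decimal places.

11.36

By independence, Var(T) = (2)²Var(W_1) + (1)²Var(W_2) + (2)²Var(W_3) + (-1)²Var(W_4)
= (2)²·14 + (1)²·2.65 + (2)²·16.5 + (-1)²·4.3 = 128.95
SD(T) = √128.95 ≈ 11.36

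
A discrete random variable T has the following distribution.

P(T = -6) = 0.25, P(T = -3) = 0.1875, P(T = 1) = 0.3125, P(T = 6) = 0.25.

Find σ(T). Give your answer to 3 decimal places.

4.465

E[T] = (-6)(0.25) + (-3)(0.1875) + (1)(0.3125) + (6)(0.25) = -0.25
E[T²] = (-6)²(0.25) + (-3)²(0.1875) + (1)²(0.3125) + (6)²(0.25) = 20
V(T) = E[T²] − (E[T])² = 20 − (-0.25)² = 19.9375
σ(T) = √19.9375 ≈ 4.465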